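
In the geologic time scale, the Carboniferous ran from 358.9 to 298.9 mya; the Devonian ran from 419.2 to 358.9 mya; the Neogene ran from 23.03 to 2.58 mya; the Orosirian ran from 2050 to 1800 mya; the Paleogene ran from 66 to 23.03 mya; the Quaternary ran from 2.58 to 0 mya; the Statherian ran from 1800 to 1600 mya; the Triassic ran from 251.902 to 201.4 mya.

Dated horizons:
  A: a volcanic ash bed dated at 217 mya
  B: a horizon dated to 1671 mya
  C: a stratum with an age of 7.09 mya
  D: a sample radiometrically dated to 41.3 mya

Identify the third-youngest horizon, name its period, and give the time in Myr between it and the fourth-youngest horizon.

A, in the Triassic; 1454 million years to B

Smaller Ma means younger, so youngest first: C 7.09 < D 41.3 < A 217 < B 1671.
Counting 3 along gives A (217 Ma); the excerpt puts that inside the Triassic, 251.902–201.4 Ma.
Next in line is B (1671 Ma), and 1671 − 217 = 1454 Myr.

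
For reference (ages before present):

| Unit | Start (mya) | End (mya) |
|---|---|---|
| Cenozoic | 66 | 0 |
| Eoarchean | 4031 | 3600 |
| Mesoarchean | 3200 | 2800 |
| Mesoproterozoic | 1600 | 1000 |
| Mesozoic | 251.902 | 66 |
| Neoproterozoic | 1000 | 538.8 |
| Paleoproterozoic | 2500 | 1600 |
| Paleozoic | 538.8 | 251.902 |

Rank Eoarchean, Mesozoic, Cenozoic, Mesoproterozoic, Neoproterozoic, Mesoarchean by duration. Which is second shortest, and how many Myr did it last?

Mesozoic, 185.902 million years

Durations: Eoarchean 431; Mesozoic 185.902; Cenozoic 66; Mesoproterozoic 600; Neoproterozoic 461.2; Mesoarchean 400 Myr.
Sorted shortest-first: Cenozoic (66), Mesozoic (185.902), Mesoarchean (400), Eoarchean (431), Neoproterozoic (461.2), Mesoproterozoic (600).
The second shortest is Mesozoic at 185.902 Myr.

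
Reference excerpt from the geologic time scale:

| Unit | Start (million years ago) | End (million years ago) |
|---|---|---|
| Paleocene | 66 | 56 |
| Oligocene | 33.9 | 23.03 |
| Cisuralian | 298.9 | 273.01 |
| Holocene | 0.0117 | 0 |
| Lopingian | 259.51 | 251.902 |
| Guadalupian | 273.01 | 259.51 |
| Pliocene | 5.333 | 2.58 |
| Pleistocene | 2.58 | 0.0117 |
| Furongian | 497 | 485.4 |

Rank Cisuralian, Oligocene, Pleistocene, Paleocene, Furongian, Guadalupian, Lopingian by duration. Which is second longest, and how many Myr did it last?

Durations: Cisuralian 25.89; Oligocene 10.87; Pleistocene 2.5683; Paleocene 10; Furongian 11.6; Guadalupian 13.5; Lopingian 7.608 Myr.
Sorted longest-first: Cisuralian (25.89), Guadalupian (13.5), Furongian (11.6), Oligocene (10.87), Paleocene (10), Lopingian (7.608), Pleistocene (2.5683).
The second longest is Guadalupian at 13.5 Myr.

Guadalupian, 13.5 million years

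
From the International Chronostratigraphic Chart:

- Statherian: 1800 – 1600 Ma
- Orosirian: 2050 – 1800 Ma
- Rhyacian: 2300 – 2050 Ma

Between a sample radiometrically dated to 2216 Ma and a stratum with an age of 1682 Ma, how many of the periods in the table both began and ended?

1

The older date is 2216 Ma and the younger is 1682 Ma.
Periods with start < 2216 and end > 1682 Ma: Orosirian (2050–1800).
That is 1 complete period.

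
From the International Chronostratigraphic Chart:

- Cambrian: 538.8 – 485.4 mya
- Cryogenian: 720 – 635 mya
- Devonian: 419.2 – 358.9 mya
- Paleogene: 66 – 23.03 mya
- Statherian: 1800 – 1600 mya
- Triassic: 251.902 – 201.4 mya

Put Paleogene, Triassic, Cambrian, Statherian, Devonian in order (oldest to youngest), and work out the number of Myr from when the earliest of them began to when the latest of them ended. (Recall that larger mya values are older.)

Statherian → Cambrian → Devonian → Triassic → Paleogene; total span 1776.97 Myr

Start ages (Ma): Statherian 1800, Cambrian 538.8, Devonian 419.2, Triassic 251.902, Paleogene 66.
Ordered oldest to youngest: Statherian, Cambrian, Devonian, Triassic, Paleogene.
Span = 1800 − 23.03 = 1776.97 Myr.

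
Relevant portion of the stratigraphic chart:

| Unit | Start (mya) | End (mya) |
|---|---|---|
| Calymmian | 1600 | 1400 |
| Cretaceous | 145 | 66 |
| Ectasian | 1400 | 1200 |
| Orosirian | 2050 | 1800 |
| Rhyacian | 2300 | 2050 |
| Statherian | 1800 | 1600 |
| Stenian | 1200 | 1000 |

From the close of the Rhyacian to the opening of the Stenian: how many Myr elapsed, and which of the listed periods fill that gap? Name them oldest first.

End of Rhyacian = 2050 Ma; start of Stenian = 1200 Ma.
Gap = 2050 − 1200 = 850 Myr.
Periods wholly inside 2050–1200 Ma: Orosirian (2050–1800), Statherian (1800–1600), Calymmian (1600–1400), Ectasian (1400–1200).

850 million years; Orosirian, Statherian, Calymmian, Ectasian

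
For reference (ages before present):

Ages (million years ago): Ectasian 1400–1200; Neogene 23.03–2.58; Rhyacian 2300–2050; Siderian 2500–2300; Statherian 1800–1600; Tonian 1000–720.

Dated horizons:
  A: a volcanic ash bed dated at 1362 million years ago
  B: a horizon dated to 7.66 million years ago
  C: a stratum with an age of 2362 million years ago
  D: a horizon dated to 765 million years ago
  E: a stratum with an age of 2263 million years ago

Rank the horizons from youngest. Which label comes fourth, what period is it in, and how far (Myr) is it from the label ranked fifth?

E, in the Rhyacian; 99 million years to C

Sorted youngest-first by Ma: B (7.66), D (765), A (1362), E (2263), C (2362).
The fourth youngest is E at 2263 Ma, which lies in 2300–2050 Ma: the Rhyacian.
The fifth youngest is C at 2362 Ma; separation = |2263 − 2362| = 99 Myr.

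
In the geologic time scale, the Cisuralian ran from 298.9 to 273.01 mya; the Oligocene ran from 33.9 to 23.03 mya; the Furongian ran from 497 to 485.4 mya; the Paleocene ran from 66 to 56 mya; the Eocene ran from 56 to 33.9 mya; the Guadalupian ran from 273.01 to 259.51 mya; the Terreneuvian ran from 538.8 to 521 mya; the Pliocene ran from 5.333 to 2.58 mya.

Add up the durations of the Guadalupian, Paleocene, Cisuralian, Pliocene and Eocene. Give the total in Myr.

74.243 million years

Duration is start − end for each: (273.01 − 259.51) + (66 − 56) + (298.9 − 273.01) + (5.333 − 2.58) + (56 − 33.9).
That is 13.5 + 10 + 25.89 + 2.753 + 22.1, which totals 74.243 million years.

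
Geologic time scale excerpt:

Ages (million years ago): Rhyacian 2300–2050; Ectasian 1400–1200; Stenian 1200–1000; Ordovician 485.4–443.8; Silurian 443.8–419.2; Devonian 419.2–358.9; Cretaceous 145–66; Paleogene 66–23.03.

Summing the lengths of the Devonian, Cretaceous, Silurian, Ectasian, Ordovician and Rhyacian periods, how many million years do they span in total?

655.5 million years

Duration is start − end for each: (419.2 − 358.9) + (145 − 66) + (443.8 − 419.2) + (1400 − 1200) + (485.4 − 443.8) + (2300 − 2050).
That is 60.3 + 79 + 24.6 + 200 + 41.6 + 250, which totals 655.5 million years.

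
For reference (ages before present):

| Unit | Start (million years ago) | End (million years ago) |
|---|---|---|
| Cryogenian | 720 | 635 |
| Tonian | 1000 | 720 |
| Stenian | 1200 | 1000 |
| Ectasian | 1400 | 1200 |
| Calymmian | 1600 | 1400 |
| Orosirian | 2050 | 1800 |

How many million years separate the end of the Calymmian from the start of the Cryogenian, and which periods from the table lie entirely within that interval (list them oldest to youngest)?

The Calymmian closes at 1400 Ma and the Cryogenian opens at 720 Ma, so the interval is 1400 − 720 = 680 Myr.
A period fits inside if it starts at or after 1400 Ma and ends at or before 720 Ma; oldest first that gives Ectasian, Stenian, Tonian.

680 million years; Ectasian, Stenian, Tonian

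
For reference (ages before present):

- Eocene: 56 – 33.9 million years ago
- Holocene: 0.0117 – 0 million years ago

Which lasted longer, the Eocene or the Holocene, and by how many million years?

Eocene, by 22.0883 million years

Eocene: 56 − 33.9 = 22.1 Myr.
Holocene: 0.0117 − 0 = 0.0117 Myr.
Difference: 22.1 − 0.0117 = 22.0883 Myr, so the Eocene was longer.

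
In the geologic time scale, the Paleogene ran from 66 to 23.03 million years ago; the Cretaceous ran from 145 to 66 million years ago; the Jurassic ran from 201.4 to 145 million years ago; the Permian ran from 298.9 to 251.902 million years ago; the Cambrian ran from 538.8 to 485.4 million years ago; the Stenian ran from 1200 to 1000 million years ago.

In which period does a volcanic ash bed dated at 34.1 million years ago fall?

34.1 Ma lies between 66 and 23.03 Ma, so it falls in the Paleogene.

Paleogene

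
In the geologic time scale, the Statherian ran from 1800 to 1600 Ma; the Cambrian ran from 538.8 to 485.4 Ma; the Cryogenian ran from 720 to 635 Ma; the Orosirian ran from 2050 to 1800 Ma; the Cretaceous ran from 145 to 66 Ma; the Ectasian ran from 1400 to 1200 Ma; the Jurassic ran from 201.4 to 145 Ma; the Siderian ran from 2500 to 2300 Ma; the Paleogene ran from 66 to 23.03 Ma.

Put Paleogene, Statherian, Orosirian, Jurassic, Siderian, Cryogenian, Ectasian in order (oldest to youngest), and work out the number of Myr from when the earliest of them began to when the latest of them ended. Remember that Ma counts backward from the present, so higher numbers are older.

From the excerpt: Paleogene 66–23.03; Statherian 1800–1600; Orosirian 2050–1800; Jurassic 201.4–145; Siderian 2500–2300; Cryogenian 720–635; Ectasian 1400–1200 (Ma).
Larger Ma is earlier, so the oldest is Siderian and the youngest is Paleogene; oldest to youngest: Siderian, Orosirian, Statherian, Ectasian, Cryogenian, Jurassic, Paleogene.
Oldest start 2500 minus youngest end 23.03 gives 2476.97 Myr overall.

Siderian → Orosirian → Statherian → Ectasian → Cryogenian → Jurassic → Paleogene; total span 2476.97 Myr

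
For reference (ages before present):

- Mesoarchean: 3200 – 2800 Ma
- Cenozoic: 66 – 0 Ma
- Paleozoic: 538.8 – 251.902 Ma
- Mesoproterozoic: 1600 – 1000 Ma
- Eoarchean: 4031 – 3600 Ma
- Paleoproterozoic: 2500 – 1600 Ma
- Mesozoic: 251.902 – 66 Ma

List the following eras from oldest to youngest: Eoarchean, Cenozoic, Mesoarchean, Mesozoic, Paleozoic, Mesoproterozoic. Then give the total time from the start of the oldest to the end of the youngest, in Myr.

Eoarchean → Mesoarchean → Mesoproterozoic → Paleozoic → Mesozoic → Cenozoic; total span 4031 Myr

Start ages (Ma): Eoarchean 4031, Mesoarchean 3200, Mesoproterozoic 1600, Paleozoic 538.8, Mesozoic 251.902, Cenozoic 66.
Ordered oldest to youngest: Eoarchean, Mesoarchean, Mesoproterozoic, Paleozoic, Mesozoic, Cenozoic.
Span = 4031 − 0 = 4031 Myr.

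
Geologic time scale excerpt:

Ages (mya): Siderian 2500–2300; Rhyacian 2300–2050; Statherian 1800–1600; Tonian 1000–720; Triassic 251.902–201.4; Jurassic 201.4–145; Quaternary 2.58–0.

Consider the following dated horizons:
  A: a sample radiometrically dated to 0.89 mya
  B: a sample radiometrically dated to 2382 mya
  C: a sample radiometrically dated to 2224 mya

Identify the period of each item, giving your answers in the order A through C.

Match each age against the start–end ranges in the excerpt: A = 0.89 Ma → Quaternary (2.58–0); B = 2382 Ma → Siderian (2500–2300); C = 2224 Ma → Rhyacian (2300–2050).

A — Quaternary; B — Siderian; C — Rhyacian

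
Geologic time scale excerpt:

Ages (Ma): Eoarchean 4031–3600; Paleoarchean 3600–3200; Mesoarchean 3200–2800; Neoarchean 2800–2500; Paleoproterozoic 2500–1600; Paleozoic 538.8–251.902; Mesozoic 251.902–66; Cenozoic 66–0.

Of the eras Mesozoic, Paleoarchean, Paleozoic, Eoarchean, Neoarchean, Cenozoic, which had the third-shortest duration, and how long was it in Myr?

Paleozoic, 286.898 million years

Durations: Mesozoic 185.902; Paleoarchean 400; Paleozoic 286.898; Eoarchean 431; Neoarchean 300; Cenozoic 66 Myr.
Sorted shortest-first: Cenozoic (66), Mesozoic (185.902), Paleozoic (286.898), Neoarchean (300), Paleoarchean (400), Eoarchean (431).
The third shortest is Paleozoic at 286.898 Myr.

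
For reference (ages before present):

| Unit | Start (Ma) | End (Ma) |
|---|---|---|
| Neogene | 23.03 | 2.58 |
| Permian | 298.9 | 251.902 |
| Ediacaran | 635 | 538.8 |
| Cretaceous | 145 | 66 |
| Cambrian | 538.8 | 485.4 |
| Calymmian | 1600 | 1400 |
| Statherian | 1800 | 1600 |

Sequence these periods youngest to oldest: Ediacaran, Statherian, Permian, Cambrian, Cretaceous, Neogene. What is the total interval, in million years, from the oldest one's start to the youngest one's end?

Neogene → Cretaceous → Permian → Cambrian → Ediacaran → Statherian; total span 1797.42 Myr

Start ages (Ma): Statherian 1800, Ediacaran 635, Cambrian 538.8, Permian 298.9, Cretaceous 145, Neogene 23.03.
Ordered youngest to oldest: Neogene, Cretaceous, Permian, Cambrian, Ediacaran, Statherian.
Span = 1800 − 2.58 = 1797.42 Myr.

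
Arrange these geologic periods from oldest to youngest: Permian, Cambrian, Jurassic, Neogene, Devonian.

Cambrian → Devonian → Permian → Jurassic → Neogene

Group by era (each group listed oldest first) — Paleozoic: Cambrian, Devonian, Permian; Mesozoic: Jurassic; Cenozoic: Neogene. The eras run Paleozoic → Mesozoic → Cenozoic. Concatenating the groups in that era order gives oldest to youngest directly.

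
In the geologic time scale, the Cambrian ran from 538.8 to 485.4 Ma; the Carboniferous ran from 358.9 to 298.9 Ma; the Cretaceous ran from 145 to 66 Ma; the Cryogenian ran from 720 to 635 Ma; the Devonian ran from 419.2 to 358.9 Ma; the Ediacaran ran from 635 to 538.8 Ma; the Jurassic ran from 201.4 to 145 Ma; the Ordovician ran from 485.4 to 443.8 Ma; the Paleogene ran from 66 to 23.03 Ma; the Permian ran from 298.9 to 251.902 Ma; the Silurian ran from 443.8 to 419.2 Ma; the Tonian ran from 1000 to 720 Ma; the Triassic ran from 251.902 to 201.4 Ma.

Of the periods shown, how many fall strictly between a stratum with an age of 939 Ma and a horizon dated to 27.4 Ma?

The older date is 939 Ma and the younger is 27.4 Ma.
Periods with start < 939 and end > 27.4 Ma: Cryogenian (720–635), Ediacaran (635–538.8), Cambrian (538.8–485.4), Ordovician (485.4–443.8), Silurian (443.8–419.2), Devonian (419.2–358.9), Carboniferous (358.9–298.9), Permian (298.9–251.902), Triassic (251.902–201.4), Jurassic (201.4–145), Cretaceous (145–66).
That is 11 complete periods.

11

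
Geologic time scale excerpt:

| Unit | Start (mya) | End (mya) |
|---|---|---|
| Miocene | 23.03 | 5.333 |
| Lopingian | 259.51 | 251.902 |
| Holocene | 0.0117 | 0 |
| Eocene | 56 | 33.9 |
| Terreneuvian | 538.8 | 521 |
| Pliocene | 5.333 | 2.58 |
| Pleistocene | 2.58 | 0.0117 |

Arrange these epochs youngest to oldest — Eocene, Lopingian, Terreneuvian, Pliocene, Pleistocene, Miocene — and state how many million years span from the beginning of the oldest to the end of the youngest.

Start ages (Ma): Terreneuvian 538.8, Lopingian 259.51, Eocene 56, Miocene 23.03, Pliocene 5.333, Pleistocene 2.58.
Ordered youngest to oldest: Pleistocene, Pliocene, Miocene, Eocene, Lopingian, Terreneuvian.
Span = 538.8 − 0.0117 = 538.7883 Myr.

Pleistocene, Pliocene, Miocene, Eocene, Lopingian, Terreneuvian; total span 538.7883 Myr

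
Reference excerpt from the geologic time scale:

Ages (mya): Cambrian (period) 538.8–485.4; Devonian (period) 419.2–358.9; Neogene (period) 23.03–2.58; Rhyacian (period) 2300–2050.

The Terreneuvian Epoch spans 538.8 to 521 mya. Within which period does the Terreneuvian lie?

The Terreneuvian (538.8–521 Ma) lies entirely within 538.8–485.4 Ma, the Cambrian Period.

Cambrian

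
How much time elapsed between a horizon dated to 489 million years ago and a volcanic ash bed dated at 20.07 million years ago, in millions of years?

468.93 million years

489 − 20.07 = 468.93 million years.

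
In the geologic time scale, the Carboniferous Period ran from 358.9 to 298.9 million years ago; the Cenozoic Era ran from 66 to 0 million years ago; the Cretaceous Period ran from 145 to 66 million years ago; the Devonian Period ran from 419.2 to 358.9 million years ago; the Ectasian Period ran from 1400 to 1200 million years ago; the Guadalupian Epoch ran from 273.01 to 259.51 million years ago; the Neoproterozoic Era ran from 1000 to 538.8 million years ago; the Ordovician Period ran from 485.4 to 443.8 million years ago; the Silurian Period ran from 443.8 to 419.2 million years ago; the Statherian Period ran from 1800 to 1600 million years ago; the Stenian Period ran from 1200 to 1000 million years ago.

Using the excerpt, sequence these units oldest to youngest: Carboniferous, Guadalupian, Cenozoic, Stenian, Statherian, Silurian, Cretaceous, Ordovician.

Statherian, Stenian, Ordovician, Silurian, Carboniferous, Guadalupian, Cretaceous, Cenozoic

Sorting by start age (descending Ma, since larger Ma = older): Statherian began 1800, Stenian began 1200, Ordovician began 485.4, Silurian began 443.8, Carboniferous began 358.9, Guadalupian began 273.01, Cretaceous began 145, Cenozoic began 66.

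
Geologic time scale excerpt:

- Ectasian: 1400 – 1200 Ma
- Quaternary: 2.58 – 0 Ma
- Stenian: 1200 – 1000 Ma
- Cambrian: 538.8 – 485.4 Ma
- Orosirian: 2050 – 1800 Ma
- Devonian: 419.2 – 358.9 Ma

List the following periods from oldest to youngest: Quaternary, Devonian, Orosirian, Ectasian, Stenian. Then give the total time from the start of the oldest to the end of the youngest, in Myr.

From the excerpt: Quaternary 2.58–0; Devonian 419.2–358.9; Orosirian 2050–1800; Ectasian 1400–1200; Stenian 1200–1000 (Ma).
Larger Ma is earlier, so the oldest is Orosirian and the youngest is Quaternary; oldest to youngest: Orosirian, Ectasian, Stenian, Devonian, Quaternary.
Oldest start 2050 minus youngest end 0 gives 2050 Myr overall.

Orosirian, Ectasian, Stenian, Devonian, Quaternary; total span 2050 Myr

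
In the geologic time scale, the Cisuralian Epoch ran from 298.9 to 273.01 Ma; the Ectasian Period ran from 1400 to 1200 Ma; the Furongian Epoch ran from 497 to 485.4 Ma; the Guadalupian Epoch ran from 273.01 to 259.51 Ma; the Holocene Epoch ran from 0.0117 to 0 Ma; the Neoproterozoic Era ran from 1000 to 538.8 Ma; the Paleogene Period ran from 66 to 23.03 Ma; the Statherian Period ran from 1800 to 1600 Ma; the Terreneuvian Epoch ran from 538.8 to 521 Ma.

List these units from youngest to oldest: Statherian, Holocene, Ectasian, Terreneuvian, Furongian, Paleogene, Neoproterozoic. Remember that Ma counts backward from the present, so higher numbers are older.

Holocene, then Paleogene, then Furongian, then Terreneuvian, then Neoproterozoic, then Ectasian, then Statherian

Sorting by start age (ascending Ma, since larger Ma = older): Holocene began 0.0117, Paleogene began 66, Furongian began 497, Terreneuvian began 538.8, Neoproterozoic began 1000, Ectasian began 1400, Statherian began 1800.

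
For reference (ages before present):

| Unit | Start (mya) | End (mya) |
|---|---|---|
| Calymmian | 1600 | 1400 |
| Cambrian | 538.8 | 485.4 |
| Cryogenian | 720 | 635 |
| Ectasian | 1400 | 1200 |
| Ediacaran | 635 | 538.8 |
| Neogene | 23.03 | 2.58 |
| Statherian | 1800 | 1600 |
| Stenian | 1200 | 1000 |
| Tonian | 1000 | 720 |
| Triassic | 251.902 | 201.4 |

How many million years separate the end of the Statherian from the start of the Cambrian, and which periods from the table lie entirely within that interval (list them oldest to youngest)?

1061.2 million years; Calymmian, Ectasian, Stenian, Tonian, Cryogenian, Ediacaran

End of Statherian = 1600 Ma; start of Cambrian = 538.8 Ma.
Gap = 1600 − 538.8 = 1061.2 Myr.
Periods wholly inside 1600–538.8 Ma: Calymmian (1600–1400), Ectasian (1400–1200), Stenian (1200–1000), Tonian (1000–720), Cryogenian (720–635), Ediacaran (635–538.8).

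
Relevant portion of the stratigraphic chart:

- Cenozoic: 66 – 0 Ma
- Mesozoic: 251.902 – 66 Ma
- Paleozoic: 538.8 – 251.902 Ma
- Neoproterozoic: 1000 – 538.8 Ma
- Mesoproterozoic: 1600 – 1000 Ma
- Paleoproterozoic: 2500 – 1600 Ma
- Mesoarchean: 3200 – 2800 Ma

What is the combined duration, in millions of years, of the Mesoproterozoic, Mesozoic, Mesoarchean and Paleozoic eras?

1472.8 million years

Duration is start − end for each: (1600 − 1000) + (251.902 − 66) + (3200 − 2800) + (538.8 − 251.902).
That is 600 + 185.902 + 400 + 286.898, which totals 1472.8 million years.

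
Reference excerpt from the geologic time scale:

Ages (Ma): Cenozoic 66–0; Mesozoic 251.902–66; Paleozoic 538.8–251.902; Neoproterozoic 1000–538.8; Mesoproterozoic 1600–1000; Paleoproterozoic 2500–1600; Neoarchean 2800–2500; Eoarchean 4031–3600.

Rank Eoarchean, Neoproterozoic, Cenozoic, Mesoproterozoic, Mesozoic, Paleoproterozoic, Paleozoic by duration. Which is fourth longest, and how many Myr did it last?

Eoarchean, 431 million years

Start − end for each: Eoarchean 4031 − 3600 = 431; Neoproterozoic 1000 − 538.8 = 461.2; Cenozoic 66 − 0 = 66; Mesoproterozoic 1600 − 1000 = 600; Mesozoic 251.902 − 66 = 185.902; Paleoproterozoic 2500 − 1600 = 900; Paleozoic 538.8 − 251.902 = 286.898.
Ranking these from longest: Paleoproterozoic > Mesoproterozoic > Neoproterozoic > Eoarchean > Paleozoic > Mesozoic > Cenozoic.
Position 4 in that ranking is Eoarchean, which lasted 431 Myr.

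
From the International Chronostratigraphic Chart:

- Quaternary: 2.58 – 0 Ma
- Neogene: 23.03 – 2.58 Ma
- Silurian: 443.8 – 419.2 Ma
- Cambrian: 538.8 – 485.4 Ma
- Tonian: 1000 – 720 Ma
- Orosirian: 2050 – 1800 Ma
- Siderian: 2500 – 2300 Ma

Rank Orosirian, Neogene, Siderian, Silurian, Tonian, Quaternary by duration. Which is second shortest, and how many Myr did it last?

Neogene, 20.45 million years

Start − end for each: Orosirian 2050 − 1800 = 250; Neogene 23.03 − 2.58 = 20.45; Siderian 2500 − 2300 = 200; Silurian 443.8 − 419.2 = 24.6; Tonian 1000 − 720 = 280; Quaternary 2.58 − 0 = 2.58.
Ranking these from shortest: Quaternary < Neogene < Silurian < Siderian < Orosirian < Tonian.
Position 2 in that ranking is Neogene, which lasted 20.45 Myr.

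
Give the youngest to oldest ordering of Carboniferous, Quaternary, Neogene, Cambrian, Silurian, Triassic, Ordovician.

Quaternary, Neogene, Triassic, Carboniferous, Silurian, Ordovician, Cambrian

Group by era (each group listed oldest first) — Paleozoic: Cambrian, Ordovician, Silurian, Carboniferous; Mesozoic: Triassic; Cenozoic: Neogene, Quaternary. The eras run Paleozoic → Mesozoic → Cenozoic. Concatenating the groups in that era order and then reversing gives youngest to oldest.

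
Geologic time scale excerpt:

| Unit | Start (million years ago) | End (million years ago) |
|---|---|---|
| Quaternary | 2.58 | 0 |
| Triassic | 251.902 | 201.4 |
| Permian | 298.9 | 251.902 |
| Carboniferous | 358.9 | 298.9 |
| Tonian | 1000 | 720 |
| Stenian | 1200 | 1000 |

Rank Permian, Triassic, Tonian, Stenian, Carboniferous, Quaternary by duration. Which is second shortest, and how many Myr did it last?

Start − end for each: Permian 298.9 − 251.902 = 46.998; Triassic 251.902 − 201.4 = 50.502; Tonian 1000 − 720 = 280; Stenian 1200 − 1000 = 200; Carboniferous 358.9 − 298.9 = 60; Quaternary 2.58 − 0 = 2.58.
Ranking these from shortest: Quaternary < Permian < Triassic < Carboniferous < Stenian < Tonian.
Position 2 in that ranking is Permian, which lasted 46.998 Myr.

Permian, 46.998 million years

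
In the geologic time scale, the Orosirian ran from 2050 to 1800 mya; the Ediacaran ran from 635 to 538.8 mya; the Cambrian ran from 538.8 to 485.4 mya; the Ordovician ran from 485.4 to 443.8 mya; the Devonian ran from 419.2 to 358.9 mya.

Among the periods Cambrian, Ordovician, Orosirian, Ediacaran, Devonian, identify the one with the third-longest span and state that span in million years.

Devonian, 60.3 million years

Durations: Cambrian 53.4; Ordovician 41.6; Orosirian 250; Ediacaran 96.2; Devonian 60.3 Myr.
Sorted longest-first: Orosirian (250), Ediacaran (96.2), Devonian (60.3), Cambrian (53.4), Ordovician (41.6).
The third longest is Devonian at 60.3 Myr.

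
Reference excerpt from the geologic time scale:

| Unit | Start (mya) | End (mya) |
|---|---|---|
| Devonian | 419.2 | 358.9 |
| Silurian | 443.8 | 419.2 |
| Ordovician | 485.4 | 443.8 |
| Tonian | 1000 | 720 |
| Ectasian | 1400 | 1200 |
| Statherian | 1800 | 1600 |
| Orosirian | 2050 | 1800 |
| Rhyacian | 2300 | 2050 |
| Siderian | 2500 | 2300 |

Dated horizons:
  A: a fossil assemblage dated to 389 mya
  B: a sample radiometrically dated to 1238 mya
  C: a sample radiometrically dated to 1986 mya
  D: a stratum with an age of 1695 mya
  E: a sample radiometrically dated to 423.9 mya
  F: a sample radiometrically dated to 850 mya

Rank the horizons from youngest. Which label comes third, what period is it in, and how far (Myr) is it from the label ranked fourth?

Smaller Ma means younger, so youngest first: A 389 < E 423.9 < F 850 < B 1238 < D 1695 < C 1986.
Counting 3 along gives F (850 Ma); the excerpt puts that inside the Tonian, 1000–720 Ma.
Next in line is B (1238 Ma), and 1238 − 850 = 388 Myr.

F, in the Tonian; 388 million years to B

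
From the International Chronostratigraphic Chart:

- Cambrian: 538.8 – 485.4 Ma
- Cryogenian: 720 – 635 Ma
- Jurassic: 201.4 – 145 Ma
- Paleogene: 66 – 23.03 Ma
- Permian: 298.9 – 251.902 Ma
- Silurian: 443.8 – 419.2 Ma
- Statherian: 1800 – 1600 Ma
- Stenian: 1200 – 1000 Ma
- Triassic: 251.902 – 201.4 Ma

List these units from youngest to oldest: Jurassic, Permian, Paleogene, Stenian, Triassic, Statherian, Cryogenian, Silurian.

Paleogene → Jurassic → Triassic → Permian → Silurian → Cryogenian → Stenian → Statherian

Read off each span (Ma): Jurassic 201.4–145; Permian 298.9–251.902; Paleogene 66–23.03; Stenian 1200–1000; Triassic 251.902–201.4; Statherian 1800–1600; Cryogenian 720–635; Silurian 443.8–419.2.
Larger Ma is older, so oldest→youngest is Statherian, Stenian, Cryogenian, Silurian, Permian, Triassic, Jurassic, Paleogene; reverse it for youngest→oldest.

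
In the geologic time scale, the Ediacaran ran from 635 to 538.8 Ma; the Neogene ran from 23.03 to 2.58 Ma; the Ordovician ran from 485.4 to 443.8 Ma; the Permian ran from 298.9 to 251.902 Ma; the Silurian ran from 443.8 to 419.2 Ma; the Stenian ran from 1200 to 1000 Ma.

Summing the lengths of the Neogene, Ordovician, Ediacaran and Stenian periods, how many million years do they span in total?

358.25 million years

Duration is start − end for each: (23.03 − 2.58) + (485.4 − 443.8) + (635 − 538.8) + (1200 − 1000).
That is 20.45 + 41.6 + 96.2 + 200, which totals 358.25 million years.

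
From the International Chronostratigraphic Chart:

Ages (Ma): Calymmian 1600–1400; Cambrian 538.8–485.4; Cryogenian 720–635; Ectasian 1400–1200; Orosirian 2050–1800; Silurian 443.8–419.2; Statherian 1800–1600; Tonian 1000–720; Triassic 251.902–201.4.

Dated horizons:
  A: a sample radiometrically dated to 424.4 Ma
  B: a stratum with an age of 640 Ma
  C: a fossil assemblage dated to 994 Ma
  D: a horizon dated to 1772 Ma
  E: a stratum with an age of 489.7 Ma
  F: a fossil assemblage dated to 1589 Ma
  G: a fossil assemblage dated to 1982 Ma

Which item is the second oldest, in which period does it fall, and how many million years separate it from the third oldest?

Larger Ma means older, so oldest first: G 1982 > D 1772 > F 1589 > C 994 > B 640 > E 489.7 > A 424.4.
Counting 2 along gives D (1772 Ma); the excerpt puts that inside the Statherian, 1800–1600 Ma.
Next in line is F (1589 Ma), and 1772 − 1589 = 183 Myr.

D, in the Statherian; 183 million years to F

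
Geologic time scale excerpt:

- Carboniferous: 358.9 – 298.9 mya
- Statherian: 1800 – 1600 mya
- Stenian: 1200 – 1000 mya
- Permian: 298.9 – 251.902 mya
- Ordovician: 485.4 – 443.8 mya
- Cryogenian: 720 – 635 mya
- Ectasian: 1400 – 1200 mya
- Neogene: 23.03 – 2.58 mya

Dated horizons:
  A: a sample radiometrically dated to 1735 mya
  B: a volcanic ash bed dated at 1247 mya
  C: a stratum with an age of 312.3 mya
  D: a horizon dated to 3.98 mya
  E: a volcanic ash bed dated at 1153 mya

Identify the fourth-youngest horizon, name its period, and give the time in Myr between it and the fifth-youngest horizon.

Sorted youngest-first by Ma: D (3.98), C (312.3), E (1153), B (1247), A (1735).
The fourth youngest is B at 1247 Ma, which lies in 1400–1200 Ma: the Ectasian.
The fifth youngest is A at 1735 Ma; separation = |1247 − 1735| = 488 Myr.

B, in the Ectasian; 488 million years to A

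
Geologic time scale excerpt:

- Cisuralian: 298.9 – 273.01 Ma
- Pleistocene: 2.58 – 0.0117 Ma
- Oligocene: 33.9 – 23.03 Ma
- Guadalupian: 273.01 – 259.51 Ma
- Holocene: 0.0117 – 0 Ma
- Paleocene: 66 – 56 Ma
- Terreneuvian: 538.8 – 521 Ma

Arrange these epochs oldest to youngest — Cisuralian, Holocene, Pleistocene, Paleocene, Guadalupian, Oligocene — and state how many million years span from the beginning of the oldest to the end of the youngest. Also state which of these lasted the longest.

Start ages (Ma): Cisuralian 298.9, Guadalupian 273.01, Paleocene 66, Oligocene 33.9, Pleistocene 2.58, Holocene 0.0117.
Ordered oldest to youngest: Cisuralian, Guadalupian, Paleocene, Oligocene, Pleistocene, Holocene.
Span = 298.9 − 0 = 298.9 Myr.
Durations: Holocene 0.0117, Oligocene 10.87, Cisuralian 25.89, Guadalupian 13.5, Paleocene 10, Pleistocene 2.5683 → longest is Cisuralian (25.89 Myr).

Cisuralian → Guadalupian → Paleocene → Oligocene → Pleistocene → Holocene; total span 298.9 Myr; longest is Cisuralian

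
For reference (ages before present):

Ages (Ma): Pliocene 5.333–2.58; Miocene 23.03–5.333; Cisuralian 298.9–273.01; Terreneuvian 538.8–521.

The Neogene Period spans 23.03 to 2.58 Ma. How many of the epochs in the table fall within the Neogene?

Epochs inside 23.03–2.58 Ma: Miocene, Pliocene — 2 in total.

2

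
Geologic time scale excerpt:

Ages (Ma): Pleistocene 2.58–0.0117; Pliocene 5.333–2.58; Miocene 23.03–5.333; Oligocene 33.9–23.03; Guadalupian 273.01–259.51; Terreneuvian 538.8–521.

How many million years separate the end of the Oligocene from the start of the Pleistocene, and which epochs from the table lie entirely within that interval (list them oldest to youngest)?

20.45 million years; Miocene, Pliocene

End of Oligocene = 23.03 Ma; start of Pleistocene = 2.58 Ma.
Gap = 23.03 − 2.58 = 20.45 Myr.
Epochs wholly inside 23.03–2.58 Ma: Miocene (23.03–5.333), Pliocene (5.333–2.58).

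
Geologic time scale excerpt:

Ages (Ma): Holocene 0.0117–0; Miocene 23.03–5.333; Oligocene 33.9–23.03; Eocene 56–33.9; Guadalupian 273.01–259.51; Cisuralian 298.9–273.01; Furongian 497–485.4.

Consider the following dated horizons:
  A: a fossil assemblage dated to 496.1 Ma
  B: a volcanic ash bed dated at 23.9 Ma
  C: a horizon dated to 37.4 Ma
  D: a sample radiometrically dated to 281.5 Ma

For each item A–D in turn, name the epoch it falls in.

A — Furongian; B — Oligocene; C — Eocene; D — Cisuralian

A: 496.1 Ma lies in 497–485.4 Ma, so Furongian.
B: 23.9 Ma lies in 33.9–23.03 Ma, so Oligocene.
C: 37.4 Ma lies in 56–33.9 Ma, so Eocene.
D: 281.5 Ma lies in 298.9–273.01 Ma, so Cisuralian.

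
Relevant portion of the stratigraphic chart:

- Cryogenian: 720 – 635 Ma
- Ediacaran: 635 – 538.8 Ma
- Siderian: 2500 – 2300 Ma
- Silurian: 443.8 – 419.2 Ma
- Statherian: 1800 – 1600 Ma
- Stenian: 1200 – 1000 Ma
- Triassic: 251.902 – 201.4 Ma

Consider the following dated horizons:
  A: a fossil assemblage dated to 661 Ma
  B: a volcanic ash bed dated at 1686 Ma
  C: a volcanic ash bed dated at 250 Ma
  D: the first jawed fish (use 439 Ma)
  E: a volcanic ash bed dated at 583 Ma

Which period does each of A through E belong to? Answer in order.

A — Cryogenian; B — Statherian; C — Triassic; D — Silurian; E — Ediacaran

A: 661 Ma lies in 720–635 Ma, so Cryogenian.
B: 1686 Ma lies in 1800–1600 Ma, so Statherian.
C: 250 Ma lies in 251.902–201.4 Ma, so Triassic.
D: 439 Ma lies in 443.8–419.2 Ma, so Silurian.
E: 583 Ma lies in 635–538.8 Ma, so Ediacaran.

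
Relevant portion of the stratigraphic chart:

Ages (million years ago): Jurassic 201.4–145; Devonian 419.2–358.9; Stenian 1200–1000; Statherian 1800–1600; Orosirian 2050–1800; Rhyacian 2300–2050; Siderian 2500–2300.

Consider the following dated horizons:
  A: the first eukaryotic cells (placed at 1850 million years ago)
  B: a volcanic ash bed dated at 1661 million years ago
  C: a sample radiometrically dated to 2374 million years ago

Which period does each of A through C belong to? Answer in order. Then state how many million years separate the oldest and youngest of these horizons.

A — Orosirian; B — Statherian; C — Siderian; span 713 million years

A: 1850 Ma lies in 2050–1800 Ma, so Orosirian.
B: 1661 Ma lies in 1800–1600 Ma, so Statherian.
C: 2374 Ma lies in 2500–2300 Ma, so Siderian.
Oldest = 2374 Ma, youngest = 1661 Ma → span 713 Myr.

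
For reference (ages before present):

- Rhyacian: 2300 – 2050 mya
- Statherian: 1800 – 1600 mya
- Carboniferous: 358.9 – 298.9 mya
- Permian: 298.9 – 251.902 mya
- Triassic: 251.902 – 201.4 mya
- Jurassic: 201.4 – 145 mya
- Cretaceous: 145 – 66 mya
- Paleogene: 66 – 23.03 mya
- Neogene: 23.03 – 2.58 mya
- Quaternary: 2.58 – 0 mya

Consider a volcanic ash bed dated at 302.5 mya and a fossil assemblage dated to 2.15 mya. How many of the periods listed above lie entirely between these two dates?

6

302.5 Ma sits inside the Carboniferous (358.9–298.9) and 2.15 Ma inside the Quaternary (2.58–0); neither of those is wholly between the two dates.
The listed periods lying completely between them are Permian, Triassic, Jurassic, Cretaceous, Paleogene, Neogene — 6 in all.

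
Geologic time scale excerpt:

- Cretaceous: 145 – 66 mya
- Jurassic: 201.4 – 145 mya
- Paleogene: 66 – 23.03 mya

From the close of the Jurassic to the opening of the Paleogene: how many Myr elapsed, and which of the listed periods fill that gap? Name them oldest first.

End of Jurassic = 145 Ma; start of Paleogene = 66 Ma.
Gap = 145 − 66 = 79 Myr.
Periods wholly inside 145–66 Ma: Cretaceous (145–66).

79 million years; Cretaceous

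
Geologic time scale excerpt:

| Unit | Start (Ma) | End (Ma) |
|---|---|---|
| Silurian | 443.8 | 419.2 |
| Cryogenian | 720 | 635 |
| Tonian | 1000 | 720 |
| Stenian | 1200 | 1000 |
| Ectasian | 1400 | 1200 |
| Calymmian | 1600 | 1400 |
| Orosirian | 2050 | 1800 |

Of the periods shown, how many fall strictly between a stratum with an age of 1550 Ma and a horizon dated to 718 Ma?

3

The older date is 1550 Ma and the younger is 718 Ma.
Periods with start < 1550 and end > 718 Ma: Ectasian (1400–1200), Stenian (1200–1000), Tonian (1000–720).
That is 3 complete periods.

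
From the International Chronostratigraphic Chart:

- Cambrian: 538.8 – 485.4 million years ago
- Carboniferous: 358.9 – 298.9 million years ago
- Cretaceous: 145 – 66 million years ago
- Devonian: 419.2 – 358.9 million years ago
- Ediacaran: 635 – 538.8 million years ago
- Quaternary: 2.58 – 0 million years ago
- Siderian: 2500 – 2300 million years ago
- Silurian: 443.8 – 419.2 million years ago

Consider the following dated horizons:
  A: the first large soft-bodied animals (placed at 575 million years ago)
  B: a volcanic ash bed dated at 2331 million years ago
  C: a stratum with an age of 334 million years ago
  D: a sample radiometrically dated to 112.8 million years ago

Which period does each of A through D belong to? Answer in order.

Match each age against the start–end ranges in the excerpt: A = 575 Ma → Ediacaran (635–538.8); B = 2331 Ma → Siderian (2500–2300); C = 334 Ma → Carboniferous (358.9–298.9); D = 112.8 Ma → Cretaceous (145–66).

A — Ediacaran; B — Siderian; C — Carboniferous; D — Cretaceous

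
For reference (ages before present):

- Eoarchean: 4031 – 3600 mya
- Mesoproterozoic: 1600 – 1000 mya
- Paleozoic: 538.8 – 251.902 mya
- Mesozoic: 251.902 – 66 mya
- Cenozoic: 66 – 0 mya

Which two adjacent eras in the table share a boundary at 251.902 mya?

Paleozoic and Mesozoic

The Paleozoic ends at 251.902 mya and the Mesozoic begins at 251.902 mya, so they share that boundary.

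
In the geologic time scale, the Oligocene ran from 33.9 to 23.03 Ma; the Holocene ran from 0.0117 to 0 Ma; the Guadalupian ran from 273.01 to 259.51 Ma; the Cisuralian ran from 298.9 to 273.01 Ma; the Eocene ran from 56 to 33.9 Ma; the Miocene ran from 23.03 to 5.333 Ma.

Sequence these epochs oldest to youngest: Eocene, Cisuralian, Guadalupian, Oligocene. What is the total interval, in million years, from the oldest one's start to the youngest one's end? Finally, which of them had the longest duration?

Cisuralian, Guadalupian, Eocene, Oligocene; total span 275.87 Myr; longest is Cisuralian

Start ages (Ma): Cisuralian 298.9, Guadalupian 273.01, Eocene 56, Oligocene 33.9.
Ordered oldest to youngest: Cisuralian, Guadalupian, Eocene, Oligocene.
Span = 298.9 − 23.03 = 275.87 Myr.
Durations: Cisuralian 25.89, Oligocene 10.87, Guadalupian 13.5, Eocene 22.1 → longest is Cisuralian (25.89 Myr).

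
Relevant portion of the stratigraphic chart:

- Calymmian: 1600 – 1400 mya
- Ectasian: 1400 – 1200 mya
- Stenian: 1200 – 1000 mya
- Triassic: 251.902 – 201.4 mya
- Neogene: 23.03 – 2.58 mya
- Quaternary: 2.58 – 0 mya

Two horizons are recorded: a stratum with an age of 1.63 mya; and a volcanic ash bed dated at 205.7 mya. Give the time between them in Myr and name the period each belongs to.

Elapsed time: 205.7 − 1.63 = 204.07 Myr.
1.63 Ma lies within 2.58–0 Ma: Quaternary.
205.7 Ma lies within 251.902–201.4 Ma: Triassic.

204.07 million years apart; the first in the Quaternary, the second in the Triassic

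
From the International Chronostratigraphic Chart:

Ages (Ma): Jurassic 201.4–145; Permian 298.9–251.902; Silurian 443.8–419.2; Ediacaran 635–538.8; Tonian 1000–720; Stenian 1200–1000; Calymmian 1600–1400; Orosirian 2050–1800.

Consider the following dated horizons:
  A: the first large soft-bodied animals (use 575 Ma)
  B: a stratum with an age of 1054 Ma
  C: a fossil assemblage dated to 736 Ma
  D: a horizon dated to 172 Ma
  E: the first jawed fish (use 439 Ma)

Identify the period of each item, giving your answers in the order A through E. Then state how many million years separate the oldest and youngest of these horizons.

A — Ediacaran; B — Stenian; C — Tonian; D — Jurassic; E — Silurian; span 882 million years

Match each age against the start–end ranges in the excerpt: A = 575 Ma → Ediacaran (635–538.8); B = 1054 Ma → Stenian (1200–1000); C = 736 Ma → Tonian (1000–720); D = 172 Ma → Jurassic (201.4–145); E = 439 Ma → Silurian (443.8–419.2).
The largest age is 1054 Ma and the smallest is 172 Ma; their difference is 882 Myr.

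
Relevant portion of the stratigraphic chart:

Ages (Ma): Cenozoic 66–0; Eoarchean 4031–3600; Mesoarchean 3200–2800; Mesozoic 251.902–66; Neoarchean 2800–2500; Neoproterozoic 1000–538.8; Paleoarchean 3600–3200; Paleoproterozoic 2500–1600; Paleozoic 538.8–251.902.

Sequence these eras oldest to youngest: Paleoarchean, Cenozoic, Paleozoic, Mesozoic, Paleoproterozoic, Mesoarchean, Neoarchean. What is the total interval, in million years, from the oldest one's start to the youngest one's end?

Start ages (Ma): Paleoarchean 3600, Mesoarchean 3200, Neoarchean 2800, Paleoproterozoic 2500, Paleozoic 538.8, Mesozoic 251.902, Cenozoic 66.
Ordered oldest to youngest: Paleoarchean, Mesoarchean, Neoarchean, Paleoproterozoic, Paleozoic, Mesozoic, Cenozoic.
Span = 3600 − 0 = 3600 Myr.

Paleoarchean, Mesoarchean, Neoarchean, Paleoproterozoic, Paleozoic, Mesozoic, Cenozoic; total span 3600 Myr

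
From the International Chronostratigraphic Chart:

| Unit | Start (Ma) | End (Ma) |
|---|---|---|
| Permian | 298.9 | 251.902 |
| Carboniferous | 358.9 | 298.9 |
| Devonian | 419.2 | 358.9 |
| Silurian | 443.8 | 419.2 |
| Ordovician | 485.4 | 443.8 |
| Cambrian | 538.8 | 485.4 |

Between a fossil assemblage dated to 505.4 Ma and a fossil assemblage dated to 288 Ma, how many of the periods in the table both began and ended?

The older date is 505.4 Ma and the younger is 288 Ma.
Periods with start < 505.4 and end > 288 Ma: Ordovician (485.4–443.8), Silurian (443.8–419.2), Devonian (419.2–358.9), Carboniferous (358.9–298.9).
That is 4 complete periods.

4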